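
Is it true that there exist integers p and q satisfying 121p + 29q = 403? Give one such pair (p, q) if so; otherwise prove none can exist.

p = 11, q = -32

121 and 29 are coprime, so 121p + 29q ranges over all of ℤ.
Dividing repeatedly: 121 = 4·29 + 5, 29 = 5·5 + 4, 5 = 1·4 + 1, 4 = 4·1 + 0.
Back-substituting, 1 = 5 − 1·4 = 5 − (29 − 5·5) = −29 + 6·5 = −29 + 6·(121 − 4·29) = 6·121 − 25·29; that is, 121·6 + 29·(-25) = 1.
Multiplying through by 403: p = 6·403 = 2418, q = (-25)·403 = -10075 is a solution.
Shifting by a multiple of (29, −121) keeps it a solution: p = 2418 − 83·29 = 11, q = -10075 + 83·121 = -32.
Check: 121·11 + 29·(-32) = 1331 − 928 = 403. ✓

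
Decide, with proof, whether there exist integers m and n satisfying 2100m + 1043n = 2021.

gcd(2100, 1043) = 7, so every integer of the form 2100m + 1043n is a multiple of 7.
However 2021 leaves remainder 5 on division by 7.
Hence no integers m, n satisfy the equation.

There are no such integers.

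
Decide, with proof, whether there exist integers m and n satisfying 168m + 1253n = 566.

gcd(168, 1253) = 7, so every integer of the form 168m + 1253n is a multiple of 7.
However 566 leaves remainder 6 on division by 7.
Therefore 168m + 1253n = 566 has no solution in integers.

There are no such integers.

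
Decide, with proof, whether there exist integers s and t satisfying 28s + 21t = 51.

Any value of 28s + 21t is a multiple of gcd(28, 21) = 7.
But 51 = 7·7 + 2, so 7 ∤ 51.
Hence no integers s, t satisfy the equation.

No such integers exist.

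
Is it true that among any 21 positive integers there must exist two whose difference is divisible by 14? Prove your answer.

Partition the integers by their residue mod 14; there are 14 classes.
Since 21 > 14, two of the 21 integers must share a residue class by the pigeonhole principle; call them a and b.
Their difference a − b is then a multiple of 14.

Yes.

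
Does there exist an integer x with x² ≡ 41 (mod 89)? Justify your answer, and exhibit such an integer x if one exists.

89 is prime, so by Euler's criterion 41 is a square mod 89 iff 41^((89−1)/2) = 41^44 ≡ 1 (mod 89).
Repeated squaring mod 89: 41^2 = 1681 ≡ 79; 41^4 ≡ 79² = 6241 ≡ 11; 41^8 ≡ 11² = 121 ≡ 32; 41^16 ≡ 32² = 1024 ≡ 45; 41^32 ≡ 45² = 2025 ≡ 67.
Since 44 = 32 + 8 + 4, 41^44 ≡ 67 · 32 · 11; multiplying out mod 89: 67·32 = 2144 ≡ 8, then 8·11 = 88 ≡ 88. Thus 41^44 ≡ 88 ≡ −1 (mod 89).
By Euler's criterion 41 is a quadratic non-residue mod 89: no x satisfies x² ≡ 41 (mod 89).

No, no such integer exists.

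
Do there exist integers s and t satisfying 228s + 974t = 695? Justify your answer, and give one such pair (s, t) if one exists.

Any value of 228s + 974t is a multiple of gcd(228, 974) = 2.
However 695 leaves remainder 1 on division by 2.
Therefore 228s + 974t = 695 has no solution in integers.

No, no such integers exist.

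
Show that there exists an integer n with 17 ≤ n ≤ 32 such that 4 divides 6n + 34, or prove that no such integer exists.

n = 17

At n = 17 we get 6·17 + 34 = 136, and 136 = 4·34.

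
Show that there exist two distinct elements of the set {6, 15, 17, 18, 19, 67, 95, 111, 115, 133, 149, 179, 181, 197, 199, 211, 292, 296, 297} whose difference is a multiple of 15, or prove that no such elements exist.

The pair (6, 111) works.

6 mod 15 = 6 and 111 mod 15 = 6, so 111 − 6 = 105 = 7·15.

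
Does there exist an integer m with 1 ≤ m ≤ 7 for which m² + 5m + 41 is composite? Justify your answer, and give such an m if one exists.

At m = 4: 4² + 5·4 + 41 = 77 = 7·11, which is composite.

m = 4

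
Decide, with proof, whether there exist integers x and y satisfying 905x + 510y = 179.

No, no such integers exist.

Both 905 and 510 are divisible by gcd(905, 510) = 5, hence so is any combination 905x + 510y.
However 179 leaves remainder 4 on division by 5.
Hence no integers x, y satisfy the equation.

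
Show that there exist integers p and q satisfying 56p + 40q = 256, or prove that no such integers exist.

p = 1, q = 5

Since gcd(56, 40) = 8 and 256 = 8·32, Bézout's identity guarantees a solution.
Dividing through by 8 reduces the equation to 7p + 5q = 32.
Dividing repeatedly: 7 = 1·5 + 2, 5 = 2·2 + 1, 2 = 2·1 + 0.
Unwinding: 1 = 5 − 2·2 = 5 − 2·(7 − 1·5) = −2·7 + 3·5, i.e. 7·(-2) + 5·3 = 1.
Multiplying through by 32: p = (-2)·32 = -64, q = 3·32 = 96 is a solution.
Shifting by a multiple of (5, −7) keeps it a solution: p = -64 + 13·5 = 1, q = 96 − 13·7 = 5.
Check: 56·1 + 40·5 = 56 + 200 = 256. ✓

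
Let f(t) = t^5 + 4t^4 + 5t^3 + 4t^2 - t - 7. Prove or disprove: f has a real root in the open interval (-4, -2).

Such a root exists.

f(-4) = -259 and f(-2) = 3, which have opposite signs.
Since f is a polynomial it is continuous on [-4, -2].
By the Intermediate Value Theorem f must vanish at some point of (-4, -2).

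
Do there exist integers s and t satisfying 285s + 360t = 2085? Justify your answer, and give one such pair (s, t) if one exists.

Every value of 285s + 360t is a multiple of gcd(285, 360) = 15; since 15 ∣ 2085, solutions exist.
Dividing through by 15 reduces the equation to 19s + 24t = 139.
Euclidean algorithm: 24 = 1·19 + 5, 19 = 3·5 + 4, 5 = 1·4 + 1, 4 = 4·1 + 0.
Working back up the chain: 1 = 5 − 1·4 = 5 − (19 − 3·5) = −19 + 4·5 = −19 + 4·(24 − 1·19) = 4·24 − 5·19. So 19·(-5) + 24·4 = 1.
Times 139: 19·(-695) + 24·556 = 139, so (-695, 556) solves it.
Shifting by a multiple of (24, −19) keeps it a solution: s = -695 + 29·24 = 1, t = 556 − 29·19 = 5.
Indeed 285·1 + 360·5 = 285 + 1800 = 2085.

s = 1, t = 5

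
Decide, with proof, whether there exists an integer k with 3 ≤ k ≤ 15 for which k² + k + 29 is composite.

At k = 9: 9² + 9 + 29 = 119 = 7·17, which is composite.

k = 9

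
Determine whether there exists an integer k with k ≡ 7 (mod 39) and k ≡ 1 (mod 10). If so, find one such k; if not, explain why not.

Since 39 and 10 share no common factor, CRT says the pair of congruences has a solution (unique mod 390).
Any solution of the first congruence is k = 7 + 39t; substituting into the second, 39t ≡ 1 − 7 ≡ 4 (mod 10).
39 ≡ 9 (mod 10), so this reads 9t ≡ 4 (mod 10). To invert 9 modulo 10: 10 = 1·9 + 1, 9 = 9·1 + 0, and unwinding, 1 = 10 − 1·9. Thus 9⁻¹ ≡ -1 ≡ 9 (mod 10).
Therefore t ≡ 9·4 = 36 ≡ 6 (mod 10).
With t = 6: k = 7 + 39·6 = 241.
Verify: 241 = 6·39 + 7 and 241 = 24·10 + 1. ✓

k = 241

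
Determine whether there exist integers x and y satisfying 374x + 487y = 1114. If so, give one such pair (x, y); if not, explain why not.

Since gcd(374, 487) = 1, every integer is an integer combination of 374 and 487.
Run the Euclidean algorithm on 487 and 374: 487 = 1·374 + 113, 374 = 3·113 + 35, 113 = 3·35 + 8, 35 = 4·8 + 3, 8 = 2·3 + 2, 3 = 1·2 + 1, 2 = 2·1 + 0.
Unwinding: 1 = 3 − 1·2 = 3 − (8 − 2·3) = −8 + 3·3 = −8 + 3·(35 − 4·8) = 3·35 − 13·8 = 3·35 − 13·(113 − 3·35) = −13·113 + 42·35 = −13·113 + 42·(374 − 3·113) = 42·374 − 139·113 = 42·374 − 139·(487 − 1·374) = −139·487 + 181·374, i.e. 374·181 + 487·(-139) = 1.
Scaling by 1114 gives the particular solution (x, y) = (201634, -154846).
Subtracting 414·487 from x and adding 414·374 to y gives the tidier solution (16, -10).
Check: 374·16 + 487·(-10) = 5984 − 4870 = 1114. ✓

x = 16, y = -10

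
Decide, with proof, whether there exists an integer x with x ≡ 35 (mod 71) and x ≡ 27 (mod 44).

gcd(71, 44) = 1, so the Chinese Remainder Theorem guarantees exactly one residue class mod 3124 satisfying both.
Write x = 35 + 71t and require 35 + 71t ≡ 27 (mod 44), i.e. 71t ≡ 36 (mod 44).
71 ≡ 27 (mod 44), so this reads 27t ≡ 36 (mod 44). Since 27·31 = 837 = 19·44 + 1, the inverse of 27 mod 44 is 31.
Therefore t ≡ 31·36 = 1116 ≡ 16 (mod 44).
With t = 16: x = 35 + 71·16 = 1171.
Check: 1171 mod 71 = 35, 1171 mod 44 = 27. ✓

x = 1171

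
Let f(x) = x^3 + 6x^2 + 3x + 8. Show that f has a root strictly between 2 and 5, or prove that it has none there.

The endpoint values f(2) = 46 and f(5) = 298 are both positive. Claim: f(x) > 0 for every x in (2, 5).
Shift to the endpoint 2: with x = 2 + u (0 < u < 3), one computes f(2 + u) = u^3 + 12u^2 + 39u + 46.
All 4 nonzero coefficients of this polynomial in u are positive; hence for u > 0 the value is a sum of positive terms (the constant 46 among them).
Therefore f(x) > 0 throughout (2, 5), and f has no zero there.

No.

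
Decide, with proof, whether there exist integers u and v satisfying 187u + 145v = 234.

u = 47, v = -59

Since gcd(187, 145) = 1, every integer is an integer combination of 187 and 145.
Dividing repeatedly: 187 = 1·145 + 42, 145 = 3·42 + 19, 42 = 2·19 + 4, 19 = 4·4 + 3, 4 = 1·3 + 1, 3 = 3·1 + 0.
Unwinding: 1 = 4 − 1·3 = 4 − (19 − 4·4) = −19 + 5·4 = −19 + 5·(42 − 2·19) = 5·42 − 11·19 = 5·42 − 11·(145 − 3·42) = −11·145 + 38·42 = −11·145 + 38·(187 − 1·145) = 38·187 − 49·145, i.e. 187·38 + 145·(-49) = 1.
Multiplying through by 234: u = 38·234 = 8892, v = (-49)·234 = -11466 is a solution.
Subtracting 61·145 from u and adding 61·187 to v gives the tidier solution (47, -59).
Check: 187·47 + 145·(-59) = 8789 − 8555 = 234. ✓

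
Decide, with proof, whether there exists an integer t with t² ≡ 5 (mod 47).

There is no such integer.

Apply Euler's criterion with the prime 47: 5 is a quadratic residue iff 5^23 ≡ 1 (mod 47), and a non-residue iff it is ≡ −1.
Repeated squaring mod 47: 5^2 = 25 ≡ 25; 5^4 ≡ 25² = 625 ≡ 14; 5^8 ≡ 14² = 196 ≡ 8; 5^16 ≡ 8² = 64 ≡ 17.
Since 23 = 16 + 4 + 2 + 1, 5^23 ≡ 17 · 14 · 25 · 5; multiplying out mod 47: 17·14 = 238 ≡ 3, then 3·25 = 75 ≡ 28, then 28·5 = 140 ≡ 46. Thus 5^23 ≡ 46 ≡ −1 (mod 47).
By Euler's criterion 5 is a quadratic non-residue mod 47: no t satisfies t² ≡ 5 (mod 47).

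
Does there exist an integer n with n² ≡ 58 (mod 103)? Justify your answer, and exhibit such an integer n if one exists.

Take n = 77. Then 77² = 5929 = 57·103 + 58, so 77² ≡ 58 (mod 103).

n = 77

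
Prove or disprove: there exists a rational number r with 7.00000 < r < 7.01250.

Look for a denominator N such that an integer falls strictly between N·7.00000 and N·7.01250. N = 81 works: 81·7.00000 = 567.00000 < 568 < 568.01250 = 81·7.01250.
Hence 568/81 is a rational number with 7.00000 < 568/81 < 7.01250.

r = 568/81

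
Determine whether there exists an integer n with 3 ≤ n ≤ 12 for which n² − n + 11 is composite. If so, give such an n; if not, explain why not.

n = 12

At n = 12: 12² − 12 + 11 = 143 = 11·13, which is composite.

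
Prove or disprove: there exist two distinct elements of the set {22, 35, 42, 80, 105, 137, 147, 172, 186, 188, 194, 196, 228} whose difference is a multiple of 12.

Both 42 and 186 leave remainder 6 on division by 12; their difference 144 = 12·12 is a multiple of 12.

Yes: 42 and 186.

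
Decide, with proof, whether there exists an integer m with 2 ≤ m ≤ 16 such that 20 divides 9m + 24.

m = 4

For m = 2, 3 the values 42, 51 are not multiples of 20. At m = 4 we get 9·4 + 24 = 60, and 60 = 20·3.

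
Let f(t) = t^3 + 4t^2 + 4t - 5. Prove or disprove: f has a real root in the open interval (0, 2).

Such a root exists.

f(0) = -5 and f(2) = 27, which have opposite signs.
As a polynomial, f is continuous on every closed interval.
By the Intermediate Value Theorem, f takes the value 0 somewhere in the open interval.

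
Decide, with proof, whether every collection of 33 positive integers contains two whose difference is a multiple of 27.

Yes, this is always true.

There are exactly 27 possible remainders on division by 27.
Placing 33 integers into 27 classes, some class receives at least two — say a and b.
Their difference a − b is then a multiple of 27.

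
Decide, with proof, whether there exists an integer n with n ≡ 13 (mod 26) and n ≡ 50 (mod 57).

The moduli 26 and 57 are coprime, so by the Chinese Remainder Theorem a unique solution modulo 1482 exists.
Any solution of the first congruence is n = 13 + 26t; substituting into the second, 26t ≡ 50 − 13 ≡ 37 (mod 57).
Invert 26 mod 57 by the Euclidean algorithm: 57 = 2·26 + 5, 26 = 5·5 + 1, 5 = 5·1 + 0; back-substituting, 1 = 26 − 5·5 = 26 − 5·(57 − 2·26) = −5·57 + 11·26. Hence 26·11 ≡ 1, so 26⁻¹ ≡ 11 (mod 57).
Multiplying by 11: t ≡ 11·37 = 407 ≡ 8 (mod 57).
Taking t = 8 gives n = 13 + 26·8 = 221.
Indeed 221 ≡ 13 (mod 26) and 221 ≡ 50 (mod 57).

n = 221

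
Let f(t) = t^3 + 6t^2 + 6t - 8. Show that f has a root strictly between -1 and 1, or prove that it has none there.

Yes, f has a root in the interval.

f(-1) = -9 and f(1) = 5, which have opposite signs.
Since f is a polynomial it is continuous on [-1, 1].
By the Intermediate Value Theorem, f takes the value 0 somewhere in the open interval.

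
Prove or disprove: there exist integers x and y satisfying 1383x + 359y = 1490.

x = 148, y = -566

Since gcd(1383, 359) = 1, every integer is an integer combination of 1383 and 359.
Dividing repeatedly: 1383 = 3·359 + 306, 359 = 1·306 + 53, 306 = 5·53 + 41, 53 = 1·41 + 12, 41 = 3·12 + 5, 12 = 2·5 + 2, 5 = 2·2 + 1, 2 = 2·1 + 0.
Unwinding: 1 = 5 − 2·2 = 5 − 2·(12 − 2·5) = −2·12 + 5·5 = −2·12 + 5·(41 − 3·12) = 5·41 − 17·12 = 5·41 − 17·(53 − 1·41) = −17·53 + 22·41 = −17·53 + 22·(306 − 5·53) = 22·306 − 127·53 = 22·306 − 127·(359 − 1·306) = −127·359 + 149·306 = −127·359 + 149·(1383 − 3·359) = 149·1383 − 574·359, i.e. 1383·149 + 359·(-574) = 1.
Scaling by 1490 gives the particular solution (x, y) = (222010, -855260).
Shifting by a multiple of (359, −1383) keeps it a solution: x = 222010 − 618·359 = 148, y = -855260 + 618·1383 = -566.
Indeed 1383·148 + 359·(-566) = 204684 − 203194 = 1490.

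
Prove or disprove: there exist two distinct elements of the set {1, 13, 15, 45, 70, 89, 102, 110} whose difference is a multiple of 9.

No such pair exists.

Residues mod 9: 1↦1, 13↦4, 15↦6, 45↦0, 70↦7, 89↦8, 102↦3, 110↦2.
All 8 residues are distinct, so no two elements differ by a multiple of 9.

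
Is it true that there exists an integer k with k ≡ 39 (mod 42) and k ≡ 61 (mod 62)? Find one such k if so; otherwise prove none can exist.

k = 123

Here gcd(42, 62) = 2, and both 39 and 61 leave remainder 1 mod 2, so the system is consistent.
Step through k = 39, 39 + 42, 39 + 2·42, …: the values 39, 81, 123 reduce mod 62 to 39, 19, 61. The value 123 hits 61.
Check: 123 mod 42 = 39, 123 mod 62 = 61. ✓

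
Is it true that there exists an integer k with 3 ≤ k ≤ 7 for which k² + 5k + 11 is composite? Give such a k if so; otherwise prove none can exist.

At k = 3: 3² + 5·3 + 11 = 35 = 5·7, which is composite.

k = 3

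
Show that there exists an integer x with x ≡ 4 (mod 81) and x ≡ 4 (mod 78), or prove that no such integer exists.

gcd(81, 78) = 3. A simultaneous solution exists iff 4 ≡ 4 (mod 3); here 4 mod 3 = 1 = 4 mod 3, so it does.
In fact x = 4 itself already satisfies 4 mod 78 = 4.
Verify: 4 = 0·81 + 4 and 4 = 0·78 + 4. ✓

x = 4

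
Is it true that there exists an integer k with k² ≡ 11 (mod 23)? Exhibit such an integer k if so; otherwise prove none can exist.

23 is prime, so by Euler's criterion 11 is a square mod 23 iff 11^((23−1)/2) = 11^11 ≡ 1 (mod 23).
Squaring successively (mod 23): 11^2 = 121 ≡ 6; 11^4 ≡ 6² = 36 ≡ 13; 11^8 ≡ 13² = 169 ≡ 8.
Since 11 = 8 + 2 + 1, 11^11 ≡ 8 · 6 · 11; multiplying out mod 23: 8·6 = 48 ≡ 2, then 2·11 = 22 ≡ 22. Thus 11^11 ≡ 22 ≡ −1 (mod 23).
The value −1 means 11 is a non-residue modulo 23, so k² ≡ 11 (mod 23) is impossible.

No such integer exists.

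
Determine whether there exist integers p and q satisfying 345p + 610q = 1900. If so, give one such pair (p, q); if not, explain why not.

Since gcd(345, 610) = 5 and 1900 = 5·380, Bézout's identity guarantees a solution.
Dividing through by 5 reduces the equation to 69p + 122q = 380.
Dividing repeatedly: 122 = 1·69 + 53, 69 = 1·53 + 16, 53 = 3·16 + 5, 16 = 3·5 + 1, 5 = 5·1 + 0.
Working back up the chain: 1 = 16 − 3·5 = 16 − 3·(53 − 3·16) = −3·53 + 10·16 = −3·53 + 10·(69 − 1·53) = 10·69 − 13·53 = 10·69 − 13·(122 − 1·69) = −13·122 + 23·69. So 69·23 + 122·(-13) = 1.
Times 380: 69·8740 + 122·(-4940) = 380, so (8740, -4940) solves it.
Subtracting 71·122 from p and adding 71·69 to q gives the tidier solution (78, -41).
Indeed 345·78 + 610·(-41) = 26910 − 25010 = 1900.

p = 78, q = -41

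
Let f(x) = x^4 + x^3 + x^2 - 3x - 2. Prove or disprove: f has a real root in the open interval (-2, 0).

Yes, f has a root in the interval.

f(-2) = 16 and f(0) = -2, which have opposite signs.
Since f is a polynomial it is continuous on [-2, 0].
By the Intermediate Value Theorem, f takes the value 0 somewhere in the open interval.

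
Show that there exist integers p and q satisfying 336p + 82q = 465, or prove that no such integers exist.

gcd(336, 82) = 2, so every integer of the form 336p + 82q is a multiple of 2.
But 465 is not a multiple of 2 (it leaves remainder 1).
Therefore 336p + 82q = 465 has no solution in integers.

No, no such integers exist.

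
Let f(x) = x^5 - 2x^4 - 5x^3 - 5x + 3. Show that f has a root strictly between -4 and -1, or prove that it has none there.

Such a root exists.

f(-4) = -1193 and f(-1) = 10, which have opposite signs.
Since f is a polynomial it is continuous on [-4, -1].
By the Intermediate Value Theorem, f takes the value 0 somewhere in the open interval.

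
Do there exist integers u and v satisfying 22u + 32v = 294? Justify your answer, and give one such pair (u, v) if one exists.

Since gcd(22, 32) = 2 and 294 = 2·147, Bézout's identity guarantees a solution.
Dividing through by 2 reduces the equation to 11u + 16v = 147.
Euclidean algorithm: 16 = 1·11 + 5, 11 = 2·5 + 1, 5 = 5·1 + 0.
Back-substituting, 1 = 11 − 2·5 = 11 − 2·(16 − 1·11) = −2·16 + 3·11; that is, 11·3 + 16·(-2) = 1.
Scaling by 147 gives the particular solution (u, v) = (441, -294).
Shifting by a multiple of (16, −11) keeps it a solution: u = 441 − 27·16 = 9, v = -294 + 27·11 = 3.
Indeed 22·9 + 32·3 = 198 + 96 = 294.

u = 9, v = 3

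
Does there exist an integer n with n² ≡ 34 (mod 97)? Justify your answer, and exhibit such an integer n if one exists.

97 is prime, so by Euler's criterion 34 is a square mod 97 iff 34^((97−1)/2) = 34^48 ≡ 1 (mod 97).
Repeated squaring mod 97: 34^2 = 1156 ≡ 89; 34^4 ≡ 89² = 7921 ≡ 64; 34^8 ≡ 64² = 4096 ≡ 22; 34^16 ≡ 22² = 484 ≡ 96; 34^32 ≡ 96² = 9216 ≡ 1.
Since 48 = 32 + 16, 34^48 ≡ 1 · 96; multiplying out mod 97: 1·96 = 96 ≡ 96. Thus 34^48 ≡ 96 ≡ −1 (mod 97).
By Euler's criterion 34 is a quadratic non-residue mod 97: no n satisfies n² ≡ 34 (mod 97).

No, no such integer exists.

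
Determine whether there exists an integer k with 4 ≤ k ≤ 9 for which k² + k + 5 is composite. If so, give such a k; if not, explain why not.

At k = 4: 4² + 4 + 5 = 25 = 5·5, which is composite.

k = 4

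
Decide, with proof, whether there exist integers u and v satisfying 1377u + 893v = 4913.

u = 643, v = -986

Since gcd(1377, 893) = 1, every integer is an integer combination of 1377 and 893.
Euclidean algorithm: 1377 = 1·893 + 484, 893 = 1·484 + 409, 484 = 1·409 + 75, 409 = 5·75 + 34, 75 = 2·34 + 7, 34 = 4·7 + 6, 7 = 1·6 + 1, 6 = 6·1 + 0.
Unwinding: 1 = 7 − 1·6 = 7 − (34 − 4·7) = −34 + 5·7 = −34 + 5·(75 − 2·34) = 5·75 − 11·34 = 5·75 − 11·(409 − 5·75) = −11·409 + 60·75 = −11·409 + 60·(484 − 1·409) = 60·484 − 71·409 = 60·484 − 71·(893 − 1·484) = −71·893 + 131·484 = −71·893 + 131·(1377 − 1·893) = 131·1377 − 202·893, i.e. 1377·131 + 893·(-202) = 1.
Multiplying through by 4913: u = 131·4913 = 643603, v = (-202)·4913 = -992426 is a solution.
Shifting by a multiple of (893, −1377) keeps it a solution: u = 643603 − 720·893 = 643, v = -992426 + 720·1377 = -986.
Indeed 1377·643 + 893·(-986) = 885411 − 880498 = 4913.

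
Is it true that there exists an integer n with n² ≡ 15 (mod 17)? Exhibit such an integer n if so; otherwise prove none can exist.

n = 7

Take n = 7. Then 7² = 49 = 2·17 + 15, so 7² ≡ 15 (mod 17).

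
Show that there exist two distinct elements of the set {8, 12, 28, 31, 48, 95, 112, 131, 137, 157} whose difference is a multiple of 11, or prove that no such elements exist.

Two integers differ by a multiple of 11 exactly when they have the same residue mod 11. The residues are 8↦8, 12↦1, 28↦6, 31↦9, 48↦4, 95↦7, 112↦2, 131↦10, 137↦5, 157↦3.
No residue repeats among the 10 elements, so no pair has difference ≡ 0 (mod 11).

There is no such pair.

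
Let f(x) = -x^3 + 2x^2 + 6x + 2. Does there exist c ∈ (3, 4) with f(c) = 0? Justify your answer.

f(3) = 11 and f(4) = -6, which have opposite signs.
As a polynomial, f is continuous on every closed interval.
The Intermediate Value Theorem then guarantees some c ∈ (3, 4) with f(c) = 0.

Yes, such a c exists.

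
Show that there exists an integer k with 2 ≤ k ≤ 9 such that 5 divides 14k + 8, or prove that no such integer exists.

k = 3

Try k = 3: 14·3 + 8 = 50 = 10·5, which is divisible by 5.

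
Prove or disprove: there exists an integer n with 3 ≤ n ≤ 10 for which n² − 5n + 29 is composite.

At n = 4: 4² − 5·4 + 29 = 25 = 5·5, which is composite.

n = 4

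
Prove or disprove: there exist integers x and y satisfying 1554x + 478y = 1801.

gcd(1554, 478) = 2, so every integer of the form 1554x + 478y is a multiple of 2.
However 1801 leaves remainder 1 on division by 2.
Therefore 1554x + 478y = 1801 has no solution in integers.

No, no such integers exist.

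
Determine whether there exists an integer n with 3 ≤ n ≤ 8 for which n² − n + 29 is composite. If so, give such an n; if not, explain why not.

n = 3

At n = 3: 3² − 3 + 29 = 35 = 5·7, which is composite.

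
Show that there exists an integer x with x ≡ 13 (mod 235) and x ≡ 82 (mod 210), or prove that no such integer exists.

No such integer exists.

Both moduli are multiples of 5 = gcd(235, 210), so any solution would satisfy x ≡ 13 and x ≡ 82 modulo 5 simultaneously.
But 13 mod 5 = 3 while 82 mod 5 = 2, a contradiction.
So no integer satisfies both congruences.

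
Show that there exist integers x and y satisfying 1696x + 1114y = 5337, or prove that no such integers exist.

gcd(1696, 1114) = 2, so every integer of the form 1696x + 1114y is a multiple of 2.
But 5337 is not a multiple of 2 (it leaves remainder 1).
Hence no integers x, y satisfy the equation.

No such integers exist.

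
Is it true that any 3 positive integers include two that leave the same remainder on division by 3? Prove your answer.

Take the 3 consecutive integers 5, 6, 7: their residues mod 3 are all distinct because 3 ≤ 3.
Hence this collection has no pair with equal remainders mod 3, disproving the claim.

No; for instance {5, 6, 7} is a counterexample.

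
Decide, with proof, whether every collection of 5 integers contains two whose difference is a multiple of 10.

Consider the 5 integers 9, 10, …, 13. They lie in distinct residue classes modulo 10, since 5 ≤ 10.
No two share a residue, so no pair has difference divisible by 10; the claim fails for this set.

No; for instance {9, 10, 11, 12, 13} is a counterexample.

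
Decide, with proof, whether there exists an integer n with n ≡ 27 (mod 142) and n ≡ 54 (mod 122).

Reduce both congruences modulo 2, which divides 142 and 122: they say n ≡ 27 (mod 2) and n ≡ 54 (mod 2).
But 27 mod 2 = 1 while 54 mod 2 = 0, a contradiction.
So no integer satisfies both congruences.

There is no such integer.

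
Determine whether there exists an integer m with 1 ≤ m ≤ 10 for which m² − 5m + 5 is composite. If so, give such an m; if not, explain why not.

m = 10

At m = 10: 10² − 5·10 + 5 = 55 = 5·11, which is composite.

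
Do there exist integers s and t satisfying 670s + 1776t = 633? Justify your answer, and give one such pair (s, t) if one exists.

No, no such integers exist.

Any value of 670s + 1776t is a multiple of gcd(670, 1776) = 2.
However 633 leaves remainder 1 on division by 2.
Therefore 670s + 1776t = 633 has no solution in integers.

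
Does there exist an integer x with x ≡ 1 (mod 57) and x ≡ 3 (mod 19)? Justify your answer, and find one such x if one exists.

There is no such integer.

Both moduli are multiples of 19 = gcd(57, 19), so any solution would satisfy x ≡ 1 and x ≡ 3 modulo 19 simultaneously.
However 1 ≡ 1 and 3 ≡ 3 (mod 19), and 1 ≠ 3.
Therefore no such x exists.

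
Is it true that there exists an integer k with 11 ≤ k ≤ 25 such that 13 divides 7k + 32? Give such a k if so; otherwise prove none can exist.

k = 14 works, since 7·14 + 32 = 130 = 10·13.

k = 14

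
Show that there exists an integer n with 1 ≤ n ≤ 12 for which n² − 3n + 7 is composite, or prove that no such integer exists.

n = 6

At n = 6: 6² − 3·6 + 7 = 25 = 5·5, which is composite.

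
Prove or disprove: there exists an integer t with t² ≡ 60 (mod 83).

No such integer exists.

Apply Euler's criterion with the prime 83: 60 is a quadratic residue iff 60^41 ≡ 1 (mod 83), and a non-residue iff it is ≡ −1.
Squaring successively (mod 83): 60^2 = 3600 ≡ 31; 60^4 ≡ 31² = 961 ≡ 48; 60^8 ≡ 48² = 2304 ≡ 63; 60^16 ≡ 63² = 3969 ≡ 68; 60^32 ≡ 68² = 4624 ≡ 59.
Since 41 = 32 + 8 + 1, 60^41 ≡ 59 · 63 · 60; multiplying out mod 83: 59·63 = 3717 ≡ 65, then 65·60 = 3900 ≡ 82. Thus 60^41 ≡ 82 ≡ −1 (mod 83).
By Euler's criterion 60 is a quadratic non-residue mod 83: no t satisfies t² ≡ 60 (mod 83).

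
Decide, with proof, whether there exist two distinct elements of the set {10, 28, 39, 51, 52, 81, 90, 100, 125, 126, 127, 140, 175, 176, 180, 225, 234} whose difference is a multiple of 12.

The pair (28, 52) works.

28 mod 12 = 4 and 52 mod 12 = 4, so 52 − 28 = 24 = 2·12.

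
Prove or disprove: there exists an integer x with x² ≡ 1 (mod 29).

x = 1

Take x = 1. Then 1² = 1, and since 0 ≤ 1 < 29 this is already reduced: 1² ≡ 1 (mod 29).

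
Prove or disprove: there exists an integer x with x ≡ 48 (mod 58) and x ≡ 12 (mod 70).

Here gcd(58, 70) = 2, and both 48 and 12 leave remainder 0 mod 2, so the system is consistent.
The integers ≡ 48 (mod 58) are 48, 106, 164, 222, …; their remainders mod 70 are 48, 36, 24, 12, so x = 222 is the first that is ≡ 12 (mod 70).
Check: 222 mod 58 = 48, 222 mod 70 = 12. ✓

x = 222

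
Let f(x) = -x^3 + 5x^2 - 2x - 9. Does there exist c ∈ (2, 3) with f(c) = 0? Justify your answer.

Yes, f has a root in the interval.

f(2) = -1 and f(3) = 3, which have opposite signs.
As a polynomial, f is continuous on every closed interval.
By the Intermediate Value Theorem, f takes the value 0 somewhere in the open interval.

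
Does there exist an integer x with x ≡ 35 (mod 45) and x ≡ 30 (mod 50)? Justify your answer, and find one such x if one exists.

x = 80

The moduli are not coprime: gcd(45, 50) = 5. Compatibility requires 5 ∣ (30 − 35) = -5, which holds, so solutions exist.
The integers ≡ 35 (mod 45) are 35, 80, …; their remainders mod 50 are 35, 30, so x = 80 is the first that is ≡ 30 (mod 50).
Verify: 80 = 1·45 + 35 and 80 = 1·50 + 30. ✓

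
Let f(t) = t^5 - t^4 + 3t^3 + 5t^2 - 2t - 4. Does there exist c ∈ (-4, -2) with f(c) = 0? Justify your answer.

f(-4) = -1388 and f(-2) = -52, both negative, so a sign-change argument is unavailable; we show f keeps this sign on the whole interval.
Substitute t = -2 − u, where 0 < u < 2 on the interval. Expanding, f(-2 − u) = -u^5 - 11u^4 - 51u^3 - 117u^2 - 126u - 52.
The nonzero coefficients here are all negative, so for u > 0 every term is negative (or zero), and the constant term -52 is strictly negative.
So f is strictly negative on (-4, -2); no root exists in the interval.

No.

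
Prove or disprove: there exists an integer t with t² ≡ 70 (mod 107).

Apply Euler's criterion with the prime 107: 70 is a quadratic residue iff 70^53 ≡ 1 (mod 107), and a non-residue iff it is ≡ −1.
Squaring successively (mod 107): 70^2 = 4900 ≡ 85; 70^4 ≡ 85² = 7225 ≡ 56; 70^8 ≡ 56² = 3136 ≡ 33; 70^16 ≡ 33² = 1089 ≡ 19; 70^32 ≡ 19² = 361 ≡ 40.
Since 53 = 32 + 16 + 4 + 1, 70^53 ≡ 40 · 19 · 56 · 70; multiplying out mod 107: 40·19 = 760 ≡ 11, then 11·56 = 616 ≡ 81, then 81·70 = 5670 ≡ 106. Thus 70^53 ≡ 106 ≡ −1 (mod 107).
The value −1 means 70 is a non-residue modulo 107, so t² ≡ 70 (mod 107) is impossible.

No, no such integer exists.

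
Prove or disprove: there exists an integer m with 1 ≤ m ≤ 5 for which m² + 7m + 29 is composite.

The values for m = 1, 2, …, 5 are 37, 47, 59, 73, 89, and each of these is prime.
So no value in the range makes the expression composite.

There is no such integer m in that range.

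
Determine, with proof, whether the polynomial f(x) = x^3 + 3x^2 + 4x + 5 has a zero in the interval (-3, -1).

f(-3) = -7 and f(-1) = 3, which have opposite signs.
f is continuous everywhere (it is a polynomial), in particular on [-3, -1].
By the Intermediate Value Theorem f must vanish at some point of (-3, -1).

Yes, f has a root in the interval.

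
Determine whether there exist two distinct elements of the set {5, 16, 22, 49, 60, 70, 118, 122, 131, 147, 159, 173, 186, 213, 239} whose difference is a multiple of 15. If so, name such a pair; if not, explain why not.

Two integers differ by a multiple of 15 exactly when they have the same residue mod 15. The residues are 5↦5, 16↦1, 22↦7, 49↦4, 60↦0, 70↦10, 118↦13, 122↦2, 131↦11, 147↦12, 159↦9, 173↦8, 186↦6, 213↦3, 239↦14.
All 15 residues are distinct, so no two elements differ by a multiple of 15.

No such pair exists.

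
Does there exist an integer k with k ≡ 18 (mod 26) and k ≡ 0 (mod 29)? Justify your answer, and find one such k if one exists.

k = 174

gcd(26, 29) = 1, so the Chinese Remainder Theorem guarantees exactly one residue class mod 754 satisfying both.
Any solution of the first congruence is k = 18 + 26t; substituting into the second, 26t ≡ 0 − 18 ≡ 11 (mod 29).
To invert 26 modulo 29: 29 = 1·26 + 3, 26 = 8·3 + 2, 3 = 1·2 + 1, 2 = 2·1 + 0, and unwinding, 1 = 3 − 1·2 = 3 − (26 − 8·3) = −26 + 9·3 = −26 + 9·(29 − 1·26) = 9·29 − 10·26. Thus 26⁻¹ ≡ -10 ≡ 19 (mod 29).
Therefore t ≡ 19·11 = 209 ≡ 6 (mod 29).
Taking t = 6 gives k = 18 + 26·6 = 174.
Verify: 174 = 6·26 + 18 and 174 = 6·29 + 0. ✓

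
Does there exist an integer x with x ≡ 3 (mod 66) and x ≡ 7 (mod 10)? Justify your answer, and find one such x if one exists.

gcd(66, 10) = 2. A simultaneous solution exists iff 3 ≡ 7 (mod 2); here 3 mod 2 = 1 = 7 mod 2, so it does.
Step through x = 3, 3 + 66, 3 + 2·66, …: the values 3, 69, 135, 201, 267 reduce mod 10 to 3, 9, 5, 1, 7. The value 267 hits 7.
Indeed 267 ≡ 3 (mod 66) and 267 ≡ 7 (mod 10).

x = 267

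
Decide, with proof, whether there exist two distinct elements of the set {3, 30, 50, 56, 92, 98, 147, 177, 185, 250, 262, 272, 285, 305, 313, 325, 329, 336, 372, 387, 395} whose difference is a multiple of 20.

Both 30 and 50 leave remainder 10 on division by 20; their difference 20 = 1·20 is a multiple of 20.

Yes: 30 and 50.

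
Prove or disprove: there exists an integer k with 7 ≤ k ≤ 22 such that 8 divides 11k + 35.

k = 7

k = 7 works, since 11·7 + 35 = 112 = 14·8.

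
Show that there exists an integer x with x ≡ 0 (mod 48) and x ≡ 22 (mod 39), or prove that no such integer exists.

No such integer exists.

Reduce both congruences modulo 3, which divides 48 and 39: they say x ≡ 0 (mod 3) and x ≡ 22 (mod 3).
But 0 mod 3 = 0 while 22 mod 3 = 1, a contradiction.
Hence the system has no solution.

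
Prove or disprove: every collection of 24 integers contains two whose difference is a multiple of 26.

No, the set {24, 25, 26, 27, 28, 29, 30, 31, 32, 33, 34, 35, 36, 37, 38, 39, 40, 41, 42, 43, 44, 45, 46, 47} is a counterexample.

Take the 24 consecutive integers 24, 25, …, 47: their residues mod 26 are all distinct because 24 ≤ 26.
The differences between them range over 1, …, 23, none of which is divisible by 26.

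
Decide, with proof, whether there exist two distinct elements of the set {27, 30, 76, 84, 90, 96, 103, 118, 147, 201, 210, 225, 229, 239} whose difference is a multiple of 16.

There is no such pair.

Two integers differ by a multiple of 16 exactly when they have the same residue mod 16. The residues are 27↦11, 30↦14, 76↦12, 84↦4, 90↦10, 96↦0, 103↦7, 118↦6, 147↦3, 201↦9, 210↦2, 225↦1, 229↦5, 239↦15.
These 14 residues are pairwise different, hence no difference of two elements is divisible by 16.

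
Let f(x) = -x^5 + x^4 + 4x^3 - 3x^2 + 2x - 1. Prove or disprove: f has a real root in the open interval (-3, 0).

f(-3) = 182 and f(0) = -1, which have opposite signs.
Since f is a polynomial it is continuous on [-3, 0].
By the Intermediate Value Theorem, f takes the value 0 somewhere in the open interval.

Such a root exists.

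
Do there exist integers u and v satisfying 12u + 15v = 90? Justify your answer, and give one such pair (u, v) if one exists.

Since gcd(12, 15) = 3 and 90 = 3·30, Bézout's identity guarantees a solution.
Dividing through by 3 reduces the equation to 4u + 5v = 30.
Run the Euclidean algorithm on 5 and 4: 5 = 1·4 + 1, 4 = 4·1 + 0.
Working back up the chain: 1 = 5 − 1·4. So 4·(-1) + 5·1 = 1.
Times 30: 4·(-30) + 5·30 = 30, so (-30, 30) solves it.
Adding 6·5 to u and subtracting 6·4 from v gives the tidier solution (0, 6).
Check: 12·0 + 15·6 = 0 + 90 = 90. ✓

u = 0, v = 6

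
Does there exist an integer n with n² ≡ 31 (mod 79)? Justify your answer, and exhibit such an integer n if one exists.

n = 30

n = 30 works: 30² = 900, and 900 − 31 = 869 = 11·79.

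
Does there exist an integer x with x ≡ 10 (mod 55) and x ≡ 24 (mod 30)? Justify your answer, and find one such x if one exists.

There is no such integer.

Reduce both congruences modulo 5, which divides 55 and 30: they say x ≡ 10 (mod 5) and x ≡ 24 (mod 5).
But 10 mod 5 = 0 while 24 mod 5 = 4, a contradiction.
Hence the system has no solution.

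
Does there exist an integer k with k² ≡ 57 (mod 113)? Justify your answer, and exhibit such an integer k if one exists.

k = 82

Take k = 82. Then 82² = 6724 = 59·113 + 57, so 82² ≡ 57 (mod 113).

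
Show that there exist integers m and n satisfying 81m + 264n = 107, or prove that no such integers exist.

gcd(81, 264) = 3, so every integer of the form 81m + 264n is a multiple of 3.
However 107 leaves remainder 2 on division by 3.
Hence no integers m, n satisfy the equation.

No such integers exist.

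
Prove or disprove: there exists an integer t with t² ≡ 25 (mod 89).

t = 5

Take t = 5. Then 5² = 25, and since 0 ≤ 25 < 89 this is already reduced: 5² ≡ 25 (mod 89).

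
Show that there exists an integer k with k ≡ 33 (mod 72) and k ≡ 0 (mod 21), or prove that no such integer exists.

Here gcd(72, 21) = 3, and both 33 and 0 leave remainder 0 mod 3, so the system is consistent.
The integers ≡ 33 (mod 72) are 33, 105, …; their remainders mod 21 are 12, 0, so k = 105 is the first that is ≡ 0 (mod 21).
Verify: 105 = 1·72 + 33 and 105 = 5·21 + 0. ✓

k = 105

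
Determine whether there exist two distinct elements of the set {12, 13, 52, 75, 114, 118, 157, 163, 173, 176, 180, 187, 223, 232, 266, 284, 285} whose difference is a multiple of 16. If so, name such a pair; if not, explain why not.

The pair (12, 284) works.

Reduce each element mod 16: 12↦12, 13↦13, 52↦4, 75↦11, 114↦2, 118↦6, 157↦13, 163↦3, 173↦13, 176↦0, 180↦4, 187↦11, 223↦15, 232↦8, 266↦10, 284↦12, 285↦13. The residue 12 repeats (at 12 and 284), and 284 − 12 = 272 = 17·16.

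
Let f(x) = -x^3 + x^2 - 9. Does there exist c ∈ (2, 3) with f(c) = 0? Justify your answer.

No.

f(2) = -13 and f(3) = -27, both negative, so a sign-change argument is unavailable; we show f keeps this sign on the whole interval.
Substitute x = 2 + u, where 0 < u < 1 on the interval. Expanding, f(2 + u) = -u^3 - 5u^2 - 8u - 13.
The nonzero coefficients here are all negative, so for u > 0 every term is negative (or zero), and the constant term -13 is strictly negative.
Therefore f(x) < 0 throughout (2, 3), and f has no zero there.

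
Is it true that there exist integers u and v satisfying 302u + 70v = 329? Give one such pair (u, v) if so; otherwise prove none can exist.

Both 302 and 70 are divisible by gcd(302, 70) = 2, hence so is any combination 302u + 70v.
But 329 = 2·164 + 1, so 2 ∤ 329.
Hence no integers u, v satisfy the equation.

No such integers exist.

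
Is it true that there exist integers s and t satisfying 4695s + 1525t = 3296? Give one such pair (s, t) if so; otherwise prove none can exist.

gcd(4695, 1525) = 5, so every integer of the form 4695s + 1525t is a multiple of 5.
However 3296 leaves remainder 1 on division by 5.
Therefore 4695s + 1525t = 3296 has no solution in integers.

No, no such integers exist.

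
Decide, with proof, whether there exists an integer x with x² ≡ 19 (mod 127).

x = 107

x = 107 works: 107² = 11449, and 11449 − 19 = 11430 = 90·127.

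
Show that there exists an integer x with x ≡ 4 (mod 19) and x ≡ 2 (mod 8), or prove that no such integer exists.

gcd(19, 8) = 1, so the Chinese Remainder Theorem guarantees exactly one residue class mod 152 satisfying both.
Write x = 4 + 19t and require 4 + 19t ≡ 2 (mod 8), i.e. 19t ≡ 6 (mod 8).
19 ≡ 3 (mod 8), so this reads 3t ≡ 6 (mod 8). Note 3·3 = 9 ≡ 1 (mod 8) (as 9 − 1 = 1·8), so 3⁻¹ ≡ 3.
Multiplying by 3: t ≡ 3·6 = 18 ≡ 2 (mod 8).
Taking t = 2 gives x = 4 + 19·2 = 42.
Verify: 42 = 2·19 + 4 and 42 = 5·8 + 2. ✓

x = 42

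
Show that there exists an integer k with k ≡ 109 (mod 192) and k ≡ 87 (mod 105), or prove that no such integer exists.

There is no such integer.

Reduce both congruences modulo 3, which divides 192 and 105: they say k ≡ 109 (mod 3) and k ≡ 87 (mod 3).
These are incompatible: 109 − 87 = 22 is not divisible by 3.
Hence the system has no solution.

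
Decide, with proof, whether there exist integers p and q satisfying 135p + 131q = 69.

135 and 131 are coprime, so 135p + 131q ranges over all of ℤ.
Euclidean algorithm: 135 = 1·131 + 4, 131 = 32·4 + 3, 4 = 1·3 + 1, 3 = 3·1 + 0.
Working back up the chain: 1 = 4 − 1·3 = 4 − (131 − 32·4) = −131 + 33·4 = −131 + 33·(135 − 1·131) = 33·135 − 34·131. So 135·33 + 131·(-34) = 1.
Scaling by 69 gives the particular solution (p, q) = (2277, -2346).
The general solution is p = 2277 + 131k, q = -2346 − 135k; taking k = -17 gives the smaller pair p = 50, q = -51.
Indeed 135·50 + 131·(-51) = 6750 − 6681 = 69.

p = 50, q = -51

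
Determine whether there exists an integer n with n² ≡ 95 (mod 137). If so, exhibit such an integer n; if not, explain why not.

137 is prime, so by Euler's criterion 95 is a square mod 137 iff 95^((137−1)/2) = 95^68 ≡ 1 (mod 137).
Repeated squaring mod 137: 95^2 = 9025 ≡ 120; 95^4 ≡ 120² = 14400 ≡ 15; 95^8 ≡ 15² = 225 ≡ 88; 95^16 ≡ 88² = 7744 ≡ 72; 95^32 ≡ 72² = 5184 ≡ 115; 95^64 ≡ 115² = 13225 ≡ 73.
Since 68 = 64 + 4, 95^68 ≡ 73 · 15; multiplying out mod 137: 73·15 = 1095 ≡ 136. Thus 95^68 ≡ 136 ≡ −1 (mod 137).
The value −1 means 95 is a non-residue modulo 137, so n² ≡ 95 (mod 137) is impossible.

No, no such integer exists.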